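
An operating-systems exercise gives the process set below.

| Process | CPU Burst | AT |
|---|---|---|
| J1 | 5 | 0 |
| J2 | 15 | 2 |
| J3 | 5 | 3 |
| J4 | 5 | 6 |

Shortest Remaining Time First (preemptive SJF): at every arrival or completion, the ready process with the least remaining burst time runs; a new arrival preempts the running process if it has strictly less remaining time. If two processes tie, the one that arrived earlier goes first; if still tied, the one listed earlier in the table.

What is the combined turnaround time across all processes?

Timeline: | J1 0-5 | J3 5-10 | J4 10-15 | J2 15-30 |
Completion: J1=5  J2=30  J3=10  J4=15
Turnaround (C−A): J1=5  J2=28  J3=7  J4=9
Turnaround = completion − arrival: J1=5, J2=28, J3=7, J4=9
Total turnaround = 5 + 28 + 7 + 9 = 49

49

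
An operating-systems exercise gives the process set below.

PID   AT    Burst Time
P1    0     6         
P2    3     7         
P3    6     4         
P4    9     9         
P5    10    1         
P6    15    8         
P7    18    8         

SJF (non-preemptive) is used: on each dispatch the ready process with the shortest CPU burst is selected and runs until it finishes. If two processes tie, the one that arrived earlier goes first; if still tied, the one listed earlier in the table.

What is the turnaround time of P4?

34

Gantt: | P1 0-6 | P3 6-10 | P5 10-11 | P2 11-18 | P6 18-26 | P7 26-34 | P4 34-43 |
Completion: P1=6  P2=18  P3=10  P4=43  P5=11  P6=26  P7=34
Turnaround (C−A): P1=6  P2=15  P3=4  P4=34  P5=1  P6=11  P7=16
Turnaround(P4) = completion − arrival = 43 − 9 = 34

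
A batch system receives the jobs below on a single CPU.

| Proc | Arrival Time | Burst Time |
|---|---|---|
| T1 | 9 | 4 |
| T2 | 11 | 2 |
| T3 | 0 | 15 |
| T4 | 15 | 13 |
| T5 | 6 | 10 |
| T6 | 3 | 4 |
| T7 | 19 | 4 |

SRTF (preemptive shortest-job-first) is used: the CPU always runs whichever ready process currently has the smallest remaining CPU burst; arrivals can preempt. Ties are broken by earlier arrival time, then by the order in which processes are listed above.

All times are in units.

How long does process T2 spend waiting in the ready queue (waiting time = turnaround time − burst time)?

Timeline: | T3 0-3 | T6 3-7 | T5 7-9 | T1 9-13 | T2 13-15 | T5 15-23 | T7 23-27 | T3 27-39 | T4 39-52 |
Completion: T1=13  T2=15  T3=39  T4=52  T5=23  T6=7  T7=27
Turnaround (C−A): T1=4  T2=4  T3=39  T4=37  T5=17  T6=4  T7=8
Waiting(T2) = turnaround − burst = 4 − 2 = 2

2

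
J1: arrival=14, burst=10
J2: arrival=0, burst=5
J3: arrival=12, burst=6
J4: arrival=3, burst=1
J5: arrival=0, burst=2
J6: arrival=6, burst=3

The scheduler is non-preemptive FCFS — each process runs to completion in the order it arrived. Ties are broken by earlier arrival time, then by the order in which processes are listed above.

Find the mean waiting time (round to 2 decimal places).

2.50

Schedule: | J2 0-5 | J5 5-7 | J4 7-8 | J6 8-11 | idle 11-12 | J3 12-18 | J1 18-28 |
Completion: J1=28  J2=5  J3=18  J4=8  J5=7  J6=11
Turnaround (C−A): J1=14  J2=5  J3=6  J4=5  J5=7  J6=5
Waiting times: J1=4, J2=0, J3=0, J4=4, J5=5, J6=2
Average waiting = (4+0+0+4+5+2) / 6 = 15/6 = 2.50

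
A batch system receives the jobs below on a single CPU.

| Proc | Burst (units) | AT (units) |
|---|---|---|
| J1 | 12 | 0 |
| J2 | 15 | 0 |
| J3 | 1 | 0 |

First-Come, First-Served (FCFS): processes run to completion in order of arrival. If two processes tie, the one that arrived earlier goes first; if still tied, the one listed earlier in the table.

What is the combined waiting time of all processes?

39

Schedule: | J1 0-12 | J2 12-27 | J3 27-28 |
Completion: J1=12  J2=27  J3=28
Waiting = turnaround − burst: J1=0, J2=12, J3=27
Total waiting = 0 + 12 + 27 = 39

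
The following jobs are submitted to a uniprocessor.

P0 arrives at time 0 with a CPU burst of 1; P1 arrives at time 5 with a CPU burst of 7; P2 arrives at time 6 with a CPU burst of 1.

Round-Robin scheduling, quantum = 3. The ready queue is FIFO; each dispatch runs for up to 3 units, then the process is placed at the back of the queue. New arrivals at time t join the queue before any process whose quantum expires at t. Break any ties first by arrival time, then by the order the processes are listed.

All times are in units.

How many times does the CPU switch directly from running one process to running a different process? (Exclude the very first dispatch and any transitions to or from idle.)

2

Timeline: | P0 0-1 | idle 1-5 | P1 5-8 | P2 8-9 | P1 9-13 |
Completion: P0=1  P1=13  P2=9
Turnaround (C−A): P0=1  P1=8  P2=3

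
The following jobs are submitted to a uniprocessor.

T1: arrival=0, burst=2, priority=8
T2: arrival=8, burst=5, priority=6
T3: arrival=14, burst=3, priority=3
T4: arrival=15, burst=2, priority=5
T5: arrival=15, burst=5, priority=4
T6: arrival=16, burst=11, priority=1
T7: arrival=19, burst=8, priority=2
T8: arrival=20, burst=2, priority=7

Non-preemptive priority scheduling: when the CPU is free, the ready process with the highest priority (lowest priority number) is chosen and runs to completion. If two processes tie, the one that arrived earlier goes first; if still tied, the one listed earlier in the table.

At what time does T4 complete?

43

Timeline: | T1 0-2 | idle 2-8 | T2 8-13 | idle 13-14 | T3 14-17 | T6 17-28 | T7 28-36 | T5 36-41 | T4 41-43 | T8 43-45 |
Completion: T1=2  T2=13  T3=17  T4=43  T5=41  T6=28  T7=36  T8=45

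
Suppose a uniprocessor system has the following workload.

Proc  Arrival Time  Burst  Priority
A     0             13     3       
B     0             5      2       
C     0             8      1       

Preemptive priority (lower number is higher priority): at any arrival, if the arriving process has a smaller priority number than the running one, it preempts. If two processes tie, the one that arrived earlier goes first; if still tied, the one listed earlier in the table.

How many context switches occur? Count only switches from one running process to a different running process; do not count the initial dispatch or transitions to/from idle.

2

Gantt: | C 0-8 | B 8-13 | A 13-26 |
Completion: A=26  B=13  C=8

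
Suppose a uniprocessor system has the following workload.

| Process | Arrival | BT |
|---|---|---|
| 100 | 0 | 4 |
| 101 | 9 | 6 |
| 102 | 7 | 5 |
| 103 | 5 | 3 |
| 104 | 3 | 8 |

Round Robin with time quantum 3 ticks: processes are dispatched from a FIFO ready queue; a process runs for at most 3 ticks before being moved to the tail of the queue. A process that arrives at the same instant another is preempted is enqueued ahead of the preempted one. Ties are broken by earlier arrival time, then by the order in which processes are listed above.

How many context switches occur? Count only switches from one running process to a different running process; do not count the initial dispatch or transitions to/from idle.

9

Schedule: | 100 0-3 | 104 3-6 | 100 6-7 | 103 7-10 | 104 10-13 | 102 13-16 | 101 16-19 | 104 19-21 | 102 21-23 | 101 23-26 |
Completion: 100=7  101=26  102=23  103=10  104=21
Turnaround (C−A): 100=7  101=17  102=16  103=5  104=18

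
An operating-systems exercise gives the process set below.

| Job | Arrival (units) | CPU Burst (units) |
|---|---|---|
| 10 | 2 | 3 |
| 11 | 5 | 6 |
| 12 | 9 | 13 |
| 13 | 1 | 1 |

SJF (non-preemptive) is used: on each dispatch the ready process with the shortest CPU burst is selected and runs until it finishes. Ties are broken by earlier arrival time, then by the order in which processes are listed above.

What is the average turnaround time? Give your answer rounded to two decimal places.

6.25

Timeline: | idle 0-1 | 13 1-2 | 10 2-5 | 11 5-11 | 12 11-24 |
Completion: 10=5  11=11  12=24  13=2
Turnaround (C−A): 10=3  11=6  12=15  13=1
Turnaround times: 10=3, 11=6, 12=15, 13=1
Average turnaround = (3+6+15+1) / 4 = 25/4 = 6.25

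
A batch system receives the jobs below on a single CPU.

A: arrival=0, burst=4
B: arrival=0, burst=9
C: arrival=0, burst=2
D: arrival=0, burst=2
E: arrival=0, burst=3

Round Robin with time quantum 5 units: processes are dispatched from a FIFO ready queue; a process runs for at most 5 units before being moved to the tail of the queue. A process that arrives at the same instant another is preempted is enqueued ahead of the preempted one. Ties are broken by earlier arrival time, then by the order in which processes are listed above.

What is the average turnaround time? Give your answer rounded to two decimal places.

12.80

Timeline: | A 0-4 | B 4-9 | C 9-11 | D 11-13 | E 13-16 | B 16-20 |
Completion: A=4  B=20  C=11  D=13  E=16
Turnaround (C−A): A=4  B=20  C=11  D=13  E=16
Turnaround times: A=4, B=20, C=11, D=13, E=16
Average turnaround = (4+20+11+13+16) / 5 = 64/5 = 12.80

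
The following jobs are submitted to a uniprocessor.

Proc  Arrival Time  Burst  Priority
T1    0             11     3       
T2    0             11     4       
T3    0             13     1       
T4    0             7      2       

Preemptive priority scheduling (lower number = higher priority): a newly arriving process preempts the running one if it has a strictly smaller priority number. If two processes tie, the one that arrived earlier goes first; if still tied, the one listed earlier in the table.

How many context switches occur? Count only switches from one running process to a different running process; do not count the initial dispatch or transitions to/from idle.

Timeline: | T3 0-13 | T4 13-20 | T1 20-31 | T2 31-42 |
Completion: T1=31  T2=42  T3=13  T4=20

3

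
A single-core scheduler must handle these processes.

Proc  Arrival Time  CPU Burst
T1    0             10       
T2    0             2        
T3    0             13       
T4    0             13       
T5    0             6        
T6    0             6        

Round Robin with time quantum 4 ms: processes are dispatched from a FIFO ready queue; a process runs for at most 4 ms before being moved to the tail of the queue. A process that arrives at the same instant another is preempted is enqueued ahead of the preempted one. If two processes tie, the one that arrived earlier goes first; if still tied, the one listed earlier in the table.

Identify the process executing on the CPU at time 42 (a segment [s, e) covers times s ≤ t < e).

Schedule: | T1 0-4 | T2 4-6 | T3 6-10 | T4 10-14 | T5 14-18 | T6 18-22 | T1 22-26 | T3 26-30 | T4 30-34 | T5 34-36 | T6 36-38 | T1 38-40 | T3 40-44 | T4 44-48 | T3 48-49 | T4 49-50 |
Completion: T1=40  T2=6  T3=49  T4=50  T5=36  T6=38
Turnaround (C−A): T1=40  T2=6  T3=49  T4=50  T5=36  T6=38

T3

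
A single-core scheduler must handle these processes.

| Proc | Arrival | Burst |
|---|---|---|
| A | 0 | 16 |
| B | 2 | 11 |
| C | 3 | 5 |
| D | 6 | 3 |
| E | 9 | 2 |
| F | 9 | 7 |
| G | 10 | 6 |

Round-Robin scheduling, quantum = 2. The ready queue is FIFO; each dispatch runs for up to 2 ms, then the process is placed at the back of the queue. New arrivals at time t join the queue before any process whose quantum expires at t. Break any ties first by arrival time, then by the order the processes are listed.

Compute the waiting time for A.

34

Schedule: | A 0-2 | B 2-4 | A 4-6 | C 6-8 | B 8-10 | D 10-12 | A 12-14 | C 14-16 | E 16-18 | F 18-20 | G 20-22 | B 22-24 | D 24-25 | A 25-27 | C 27-28 | F 28-30 | G 30-32 | B 32-34 | A 34-36 | F 36-38 | G 38-40 | B 40-42 | A 42-44 | F 44-45 | B 45-46 | A 46-50 |
Completion: A=50  B=46  C=28  D=25  E=18  F=45  G=40
Turnaround (C−A): A=50  B=44  C=25  D=19  E=9  F=36  G=30
Waiting(A) = turnaround − burst = 50 − 16 = 34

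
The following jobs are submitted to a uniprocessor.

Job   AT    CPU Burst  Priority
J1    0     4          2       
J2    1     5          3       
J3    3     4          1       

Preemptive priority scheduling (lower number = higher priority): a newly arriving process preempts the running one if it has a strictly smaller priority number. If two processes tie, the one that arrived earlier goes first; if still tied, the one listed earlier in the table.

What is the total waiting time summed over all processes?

Timeline: | J1 0-3 | J3 3-7 | J1 7-8 | J2 8-13 |
Completion: J1=8  J2=13  J3=7
Waiting = turnaround − burst: J1=4, J2=7, J3=0
Total waiting = 4 + 7 + 0 = 11

11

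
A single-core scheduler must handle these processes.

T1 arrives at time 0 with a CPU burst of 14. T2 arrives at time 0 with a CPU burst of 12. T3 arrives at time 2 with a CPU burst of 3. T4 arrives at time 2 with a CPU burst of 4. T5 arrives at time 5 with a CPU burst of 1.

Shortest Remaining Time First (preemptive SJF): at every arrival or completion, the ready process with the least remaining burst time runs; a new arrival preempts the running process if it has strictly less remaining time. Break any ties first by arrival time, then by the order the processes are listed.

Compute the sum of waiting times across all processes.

32

Gantt: | T2 0-2 | T3 2-5 | T5 5-6 | T4 6-10 | T2 10-20 | T1 20-34 |
Completion: T1=34  T2=20  T3=5  T4=10  T5=6
Waiting = turnaround − burst: T1=20, T2=8, T3=0, T4=4, T5=0
Total waiting = 20 + 8 + 0 + 4 + 0 = 32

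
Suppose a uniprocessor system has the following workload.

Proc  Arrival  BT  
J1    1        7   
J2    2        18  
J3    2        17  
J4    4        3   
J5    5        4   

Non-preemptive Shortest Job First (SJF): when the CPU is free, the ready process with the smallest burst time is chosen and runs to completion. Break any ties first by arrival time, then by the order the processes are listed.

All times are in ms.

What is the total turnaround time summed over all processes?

Schedule: | idle 0-1 | J1 1-8 | J4 8-11 | J5 11-15 | J3 15-32 | J2 32-50 |
Completion: J1=8  J2=50  J3=32  J4=11  J5=15
Turnaround (C−A): J1=7  J2=48  J3=30  J4=7  J5=10
Turnaround = completion − arrival: J1=7, J2=48, J3=30, J4=7, J5=10
Total turnaround = 7 + 48 + 30 + 7 + 10 = 102

102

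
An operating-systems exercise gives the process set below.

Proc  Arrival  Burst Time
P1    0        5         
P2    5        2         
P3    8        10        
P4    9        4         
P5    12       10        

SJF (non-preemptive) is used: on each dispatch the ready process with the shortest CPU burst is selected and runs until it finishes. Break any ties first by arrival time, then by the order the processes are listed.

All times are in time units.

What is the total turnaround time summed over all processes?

50

Gantt: | P1 0-5 | P2 5-7 | idle 7-8 | P3 8-18 | P4 18-22 | P5 22-32 |
Completion: P1=5  P2=7  P3=18  P4=22  P5=32
Turnaround (C−A): P1=5  P2=2  P3=10  P4=13  P5=20
Turnaround = completion − arrival: P1=5, P2=2, P3=10, P4=13, P5=20
Total turnaround = 5 + 2 + 10 + 13 + 20 = 50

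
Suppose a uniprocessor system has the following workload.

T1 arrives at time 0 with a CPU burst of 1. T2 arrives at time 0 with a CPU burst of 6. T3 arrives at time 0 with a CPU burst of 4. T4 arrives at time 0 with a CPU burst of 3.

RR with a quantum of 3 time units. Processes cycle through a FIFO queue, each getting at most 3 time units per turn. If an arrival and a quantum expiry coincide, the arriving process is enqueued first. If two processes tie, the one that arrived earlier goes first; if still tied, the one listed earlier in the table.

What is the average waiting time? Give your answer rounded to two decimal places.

6.00

Gantt: | T1 0-1 | T2 1-4 | T3 4-7 | T4 7-10 | T2 10-13 | T3 13-14 |
Completion: T1=1  T2=13  T3=14  T4=10
Turnaround (C−A): T1=1  T2=13  T3=14  T4=10
Waiting times: T1=0, T2=7, T3=10, T4=7
Average waiting = (0+7+10+7) / 4 = 24/4 = 6.00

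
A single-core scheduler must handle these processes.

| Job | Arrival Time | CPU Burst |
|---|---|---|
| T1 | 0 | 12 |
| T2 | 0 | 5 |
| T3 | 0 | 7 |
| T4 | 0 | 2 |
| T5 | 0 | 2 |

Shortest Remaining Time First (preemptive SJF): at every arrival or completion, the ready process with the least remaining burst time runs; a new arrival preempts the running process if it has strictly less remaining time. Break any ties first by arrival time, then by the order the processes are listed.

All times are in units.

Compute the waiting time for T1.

16

Gantt: | T4 0-2 | T5 2-4 | T2 4-9 | T3 9-16 | T1 16-28 |
Completion: T1=28  T2=9  T3=16  T4=2  T5=4
Waiting(T1) = turnaround − burst = 28 − 12 = 16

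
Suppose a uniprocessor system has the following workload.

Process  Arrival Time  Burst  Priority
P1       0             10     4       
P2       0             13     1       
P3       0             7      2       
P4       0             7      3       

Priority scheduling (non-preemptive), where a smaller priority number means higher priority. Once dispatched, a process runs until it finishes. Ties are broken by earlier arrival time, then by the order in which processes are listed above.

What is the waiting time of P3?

13

Timeline: | P2 0-13 | P3 13-20 | P4 20-27 | P1 27-37 |
Completion: P1=37  P2=13  P3=20  P4=27
Turnaround (C−A): P1=37  P2=13  P3=20  P4=27
Waiting(P3) = turnaround − burst = 20 − 7 = 13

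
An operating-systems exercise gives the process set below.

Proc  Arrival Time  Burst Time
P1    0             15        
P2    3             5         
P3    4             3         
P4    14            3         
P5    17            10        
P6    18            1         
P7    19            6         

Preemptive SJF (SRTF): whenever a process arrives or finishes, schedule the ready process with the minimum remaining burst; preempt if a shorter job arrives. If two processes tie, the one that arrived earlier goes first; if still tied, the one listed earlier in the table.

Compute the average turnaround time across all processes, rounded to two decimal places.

11.43

Timeline: | P1 0-3 | P2 3-4 | P3 4-7 | P2 7-11 | P1 11-14 | P4 14-17 | P1 17-18 | P6 18-19 | P7 19-25 | P1 25-33 | P5 33-43 |
Completion: P1=33  P2=11  P3=7  P4=17  P5=43  P6=19  P7=25
Turnaround (C−A): P1=33  P2=8  P3=3  P4=3  P5=26  P6=1  P7=6
Turnaround times: P1=33, P2=8, P3=3, P4=3, P5=26, P6=1, P7=6
Average turnaround = (33+8+3+3+26+1+6) / 7 = 80/7 = 11.43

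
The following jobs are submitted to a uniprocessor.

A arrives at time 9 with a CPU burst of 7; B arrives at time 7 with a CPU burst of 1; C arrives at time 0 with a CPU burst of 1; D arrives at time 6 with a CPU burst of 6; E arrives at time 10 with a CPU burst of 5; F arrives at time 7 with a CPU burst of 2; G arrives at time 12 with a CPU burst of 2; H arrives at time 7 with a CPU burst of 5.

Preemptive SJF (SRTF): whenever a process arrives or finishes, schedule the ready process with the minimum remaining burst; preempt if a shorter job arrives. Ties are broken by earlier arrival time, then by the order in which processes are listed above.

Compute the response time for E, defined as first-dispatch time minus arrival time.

12

Gantt: | C 0-1 | idle 1-6 | D 6-7 | B 7-8 | F 8-10 | D 10-12 | G 12-14 | D 14-17 | H 17-22 | E 22-27 | A 27-34 |
Completion: A=34  B=8  C=1  D=17  E=27  F=10  G=14  H=22
Response(E) = first start − arrival = 22 − 10 = 12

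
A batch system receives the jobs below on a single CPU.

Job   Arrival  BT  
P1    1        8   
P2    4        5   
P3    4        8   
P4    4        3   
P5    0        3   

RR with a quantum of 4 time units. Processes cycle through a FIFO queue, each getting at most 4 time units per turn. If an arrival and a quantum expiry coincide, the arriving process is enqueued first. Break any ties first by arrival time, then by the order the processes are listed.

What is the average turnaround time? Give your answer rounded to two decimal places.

16.00

Gantt: | P5 0-3 | P1 3-7 | P2 7-11 | P3 11-15 | P4 15-18 | P1 18-22 | P2 22-23 | P3 23-27 |
Completion: P1=22  P2=23  P3=27  P4=18  P5=3
Turnaround (C−A): P1=21  P2=19  P3=23  P4=14  P5=3
Turnaround times: P1=21, P2=19, P3=23, P4=14, P5=3
Average turnaround = (21+19+23+14+3) / 5 = 80/5 = 16.00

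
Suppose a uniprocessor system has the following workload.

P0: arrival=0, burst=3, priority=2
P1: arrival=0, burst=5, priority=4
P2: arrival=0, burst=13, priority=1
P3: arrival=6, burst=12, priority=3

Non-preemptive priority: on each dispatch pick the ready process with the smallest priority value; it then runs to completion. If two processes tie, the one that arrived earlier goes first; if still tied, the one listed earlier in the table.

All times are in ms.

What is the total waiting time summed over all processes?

Timeline: | P2 0-13 | P0 13-16 | P3 16-28 | P1 28-33 |
Completion: P0=16  P1=33  P2=13  P3=28
Turnaround (C−A): P0=16  P1=33  P2=13  P3=22
Waiting = turnaround − burst: P0=13, P1=28, P2=0, P3=10
Total waiting = 13 + 28 + 0 + 10 = 51

51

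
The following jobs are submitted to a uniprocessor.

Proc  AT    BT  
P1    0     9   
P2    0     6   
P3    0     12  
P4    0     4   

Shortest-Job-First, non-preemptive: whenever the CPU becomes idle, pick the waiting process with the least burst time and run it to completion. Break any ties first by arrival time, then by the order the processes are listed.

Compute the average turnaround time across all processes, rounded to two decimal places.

Timeline: | P4 0-4 | P2 4-10 | P1 10-19 | P3 19-31 |
Completion: P1=19  P2=10  P3=31  P4=4
Turnaround (C−A): P1=19  P2=10  P3=31  P4=4
Turnaround times: P1=19, P2=10, P3=31, P4=4
Average turnaround = (19+10+31+4) / 4 = 64/4 = 16.00

16.00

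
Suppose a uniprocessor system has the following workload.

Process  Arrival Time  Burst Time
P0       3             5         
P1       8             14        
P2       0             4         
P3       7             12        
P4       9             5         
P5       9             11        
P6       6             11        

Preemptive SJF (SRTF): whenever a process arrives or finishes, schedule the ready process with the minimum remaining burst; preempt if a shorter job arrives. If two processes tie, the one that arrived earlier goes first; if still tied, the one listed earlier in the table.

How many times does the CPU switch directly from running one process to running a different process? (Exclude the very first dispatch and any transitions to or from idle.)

6

Timeline: | P2 0-4 | P0 4-9 | P4 9-14 | P6 14-25 | P5 25-36 | P3 36-48 | P1 48-62 |
Completion: P0=9  P1=62  P2=4  P3=48  P4=14  P5=36  P6=25
Turnaround (C−A): P0=6  P1=54  P2=4  P3=41  P4=5  P5=27  P6=19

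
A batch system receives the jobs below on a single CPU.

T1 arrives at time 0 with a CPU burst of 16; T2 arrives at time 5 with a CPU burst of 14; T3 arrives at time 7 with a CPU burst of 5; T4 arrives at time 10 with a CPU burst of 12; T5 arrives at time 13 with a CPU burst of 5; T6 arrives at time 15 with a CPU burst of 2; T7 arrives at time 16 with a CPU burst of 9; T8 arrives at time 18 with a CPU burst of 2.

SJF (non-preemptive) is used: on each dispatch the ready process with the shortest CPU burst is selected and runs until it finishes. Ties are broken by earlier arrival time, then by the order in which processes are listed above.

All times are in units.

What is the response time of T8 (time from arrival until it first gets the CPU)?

Schedule: | T1 0-16 | T6 16-18 | T8 18-20 | T3 20-25 | T5 25-30 | T7 30-39 | T4 39-51 | T2 51-65 |
Completion: T1=16  T2=65  T3=25  T4=51  T5=30  T6=18  T7=39  T8=20
Turnaround (C−A): T1=16  T2=60  T3=18  T4=41  T5=17  T6=3  T7=23  T8=2
Response(T8) = first start − arrival = 18 − 18 = 0

0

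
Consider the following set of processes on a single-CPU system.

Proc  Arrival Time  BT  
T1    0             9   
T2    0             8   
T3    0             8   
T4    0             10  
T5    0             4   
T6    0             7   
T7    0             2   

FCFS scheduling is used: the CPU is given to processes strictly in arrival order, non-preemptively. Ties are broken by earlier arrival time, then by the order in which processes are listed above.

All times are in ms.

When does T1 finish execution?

Timeline: | T1 0-9 | T2 9-17 | T3 17-25 | T4 25-35 | T5 35-39 | T6 39-46 | T7 46-48 |
Completion: T1=9  T2=17  T3=25  T4=35  T5=39  T6=46  T7=48
Turnaround (C−A): T1=9  T2=17  T3=25  T4=35  T5=39  T6=46  T7=48

9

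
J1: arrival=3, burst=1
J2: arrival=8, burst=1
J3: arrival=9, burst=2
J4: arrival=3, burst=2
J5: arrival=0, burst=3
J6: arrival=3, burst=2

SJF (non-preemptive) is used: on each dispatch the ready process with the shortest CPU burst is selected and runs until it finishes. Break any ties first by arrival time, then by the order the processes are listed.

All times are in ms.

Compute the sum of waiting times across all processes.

4

Timeline: | J5 0-3 | J1 3-4 | J4 4-6 | J6 6-8 | J2 8-9 | J3 9-11 |
Completion: J1=4  J2=9  J3=11  J4=6  J5=3  J6=8
Waiting = turnaround − burst: J1=0, J2=0, J3=0, J4=1, J5=0, J6=3
Total waiting = 0 + 0 + 0 + 1 + 0 + 3 = 4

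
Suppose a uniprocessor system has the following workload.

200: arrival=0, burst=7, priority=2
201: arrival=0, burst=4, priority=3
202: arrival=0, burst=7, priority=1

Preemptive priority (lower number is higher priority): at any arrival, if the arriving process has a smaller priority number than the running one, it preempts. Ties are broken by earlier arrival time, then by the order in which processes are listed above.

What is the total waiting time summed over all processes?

Gantt: | 202 0-7 | 200 7-14 | 201 14-18 |
Completion: 200=14  201=18  202=7
Turnaround (C−A): 200=14  201=18  202=7
Waiting = turnaround − burst: 200=7, 201=14, 202=0
Total waiting = 7 + 14 + 0 = 21

21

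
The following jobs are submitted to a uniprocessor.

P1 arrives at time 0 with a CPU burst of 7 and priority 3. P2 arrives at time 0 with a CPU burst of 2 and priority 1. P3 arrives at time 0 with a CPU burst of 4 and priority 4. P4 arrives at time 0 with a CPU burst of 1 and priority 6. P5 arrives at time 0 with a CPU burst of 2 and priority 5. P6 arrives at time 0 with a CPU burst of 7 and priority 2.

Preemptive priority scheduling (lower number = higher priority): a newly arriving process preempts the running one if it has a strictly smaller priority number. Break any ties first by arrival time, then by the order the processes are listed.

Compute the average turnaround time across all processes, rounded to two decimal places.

Gantt: | P2 0-2 | P6 2-9 | P1 9-16 | P3 16-20 | P5 20-22 | P4 22-23 |
Completion: P1=16  P2=2  P3=20  P4=23  P5=22  P6=9
Turnaround times: P1=16, P2=2, P3=20, P4=23, P5=22, P6=9
Average turnaround = (16+2+20+23+22+9) / 6 = 92/6 = 15.33

15.33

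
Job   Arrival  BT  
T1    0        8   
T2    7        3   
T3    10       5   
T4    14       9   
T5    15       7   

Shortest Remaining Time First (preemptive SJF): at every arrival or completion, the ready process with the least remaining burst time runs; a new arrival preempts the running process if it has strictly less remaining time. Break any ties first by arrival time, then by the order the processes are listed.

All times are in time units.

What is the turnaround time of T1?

8

Timeline: | T1 0-8 | T2 8-11 | T3 11-16 | T5 16-23 | T4 23-32 |
Completion: T1=8  T2=11  T3=16  T4=32  T5=23
Turnaround (C−A): T1=8  T2=4  T3=6  T4=18  T5=8
Turnaround(T1) = completion − arrival = 8 − 0 = 8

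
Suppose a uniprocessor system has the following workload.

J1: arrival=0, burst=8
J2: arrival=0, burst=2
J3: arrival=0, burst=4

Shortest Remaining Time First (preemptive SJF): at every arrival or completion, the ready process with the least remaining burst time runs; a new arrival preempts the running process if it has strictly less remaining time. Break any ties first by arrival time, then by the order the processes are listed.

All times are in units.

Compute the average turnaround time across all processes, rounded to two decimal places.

7.33

Gantt: | J2 0-2 | J3 2-6 | J1 6-14 |
Completion: J1=14  J2=2  J3=6
Turnaround times: J1=14, J2=2, J3=6
Average turnaround = (14+2+6) / 3 = 22/3 = 7.33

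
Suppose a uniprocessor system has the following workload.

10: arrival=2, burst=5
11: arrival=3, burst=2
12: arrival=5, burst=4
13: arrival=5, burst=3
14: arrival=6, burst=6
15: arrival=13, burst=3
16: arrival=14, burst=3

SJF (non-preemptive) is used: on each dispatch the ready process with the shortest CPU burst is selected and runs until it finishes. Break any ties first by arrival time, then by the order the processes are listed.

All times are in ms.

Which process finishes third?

Gantt: | idle 0-2 | 10 2-7 | 11 7-9 | 13 9-12 | 12 12-16 | 15 16-19 | 16 19-22 | 14 22-28 |
Completion: 10=7  11=9  12=16  13=12  14=28  15=19  16=22
Turnaround (C−A): 10=5  11=6  12=11  13=7  14=22  15=6  16=8
Finish order: 10 → 11 → 13 → 12 → 15 → 16 → 14

13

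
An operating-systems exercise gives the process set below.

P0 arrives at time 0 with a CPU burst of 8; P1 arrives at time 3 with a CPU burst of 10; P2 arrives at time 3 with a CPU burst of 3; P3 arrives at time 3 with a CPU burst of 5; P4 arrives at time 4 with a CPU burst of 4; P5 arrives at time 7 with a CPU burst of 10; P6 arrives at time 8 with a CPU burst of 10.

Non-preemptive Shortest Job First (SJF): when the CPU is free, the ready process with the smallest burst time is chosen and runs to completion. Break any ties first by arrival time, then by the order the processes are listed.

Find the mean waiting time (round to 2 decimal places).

Schedule: | P0 0-8 | P2 8-11 | P4 11-15 | P3 15-20 | P1 20-30 | P5 30-40 | P6 40-50 |
Completion: P0=8  P1=30  P2=11  P3=20  P4=15  P5=40  P6=50
Turnaround (C−A): P0=8  P1=27  P2=8  P3=17  P4=11  P5=33  P6=42
Waiting times: P0=0, P1=17, P2=5, P3=12, P4=7, P5=23, P6=32
Average waiting = (0+17+5+12+7+23+32) / 7 = 96/7 = 13.71

13.71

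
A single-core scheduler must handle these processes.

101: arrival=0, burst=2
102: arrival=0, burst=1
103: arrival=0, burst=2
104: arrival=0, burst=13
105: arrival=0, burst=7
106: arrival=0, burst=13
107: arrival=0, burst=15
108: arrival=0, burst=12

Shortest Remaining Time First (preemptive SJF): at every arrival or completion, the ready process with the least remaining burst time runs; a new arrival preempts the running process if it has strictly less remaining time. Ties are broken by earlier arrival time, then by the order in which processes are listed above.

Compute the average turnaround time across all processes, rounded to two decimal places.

Gantt: | 102 0-1 | 101 1-3 | 103 3-5 | 105 5-12 | 108 12-24 | 104 24-37 | 106 37-50 | 107 50-65 |
Completion: 101=3  102=1  103=5  104=37  105=12  106=50  107=65  108=24
Turnaround (C−A): 101=3  102=1  103=5  104=37  105=12  106=50  107=65  108=24
Turnaround times: 101=3, 102=1, 103=5, 104=37, 105=12, 106=50, 107=65, 108=24
Average turnaround = (3+1+5+37+12+50+65+24) / 8 = 197/8 = 24.63

24.63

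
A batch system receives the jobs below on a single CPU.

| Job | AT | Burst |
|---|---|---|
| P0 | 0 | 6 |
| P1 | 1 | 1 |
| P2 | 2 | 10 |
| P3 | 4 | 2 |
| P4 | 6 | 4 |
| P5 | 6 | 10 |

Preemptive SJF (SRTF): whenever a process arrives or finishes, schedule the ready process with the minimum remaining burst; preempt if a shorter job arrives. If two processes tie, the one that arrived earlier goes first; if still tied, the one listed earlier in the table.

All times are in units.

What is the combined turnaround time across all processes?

Gantt: | P0 0-1 | P1 1-2 | P0 2-4 | P3 4-6 | P0 6-9 | P4 9-13 | P2 13-23 | P5 23-33 |
Completion: P0=9  P1=2  P2=23  P3=6  P4=13  P5=33
Turnaround = completion − arrival: P0=9, P1=1, P2=21, P3=2, P4=7, P5=27
Total turnaround = 9 + 1 + 21 + 2 + 7 + 27 = 67

67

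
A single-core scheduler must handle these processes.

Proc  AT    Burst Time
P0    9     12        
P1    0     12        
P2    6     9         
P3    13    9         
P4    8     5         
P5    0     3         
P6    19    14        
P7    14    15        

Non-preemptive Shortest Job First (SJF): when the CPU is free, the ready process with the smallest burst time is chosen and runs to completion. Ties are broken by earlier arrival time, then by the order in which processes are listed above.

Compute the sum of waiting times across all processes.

150

Gantt: | P5 0-3 | P1 3-15 | P4 15-20 | P2 20-29 | P3 29-38 | P0 38-50 | P6 50-64 | P7 64-79 |
Completion: P0=50  P1=15  P2=29  P3=38  P4=20  P5=3  P6=64  P7=79
Turnaround (C−A): P0=41  P1=15  P2=23  P3=25  P4=12  P5=3  P6=45  P7=65
Waiting = turnaround − burst: P0=29, P1=3, P2=14, P3=16, P4=7, P5=0, P6=31, P7=50
Total waiting = 29 + 3 + 14 + 16 + 7 + 0 + 31 + 50 = 150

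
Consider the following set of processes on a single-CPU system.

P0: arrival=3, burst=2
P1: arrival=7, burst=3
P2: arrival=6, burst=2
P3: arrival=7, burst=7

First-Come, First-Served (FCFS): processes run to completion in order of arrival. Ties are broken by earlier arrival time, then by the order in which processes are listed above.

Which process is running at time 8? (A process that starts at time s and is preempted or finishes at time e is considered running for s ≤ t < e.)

P1

Timeline: | idle 0-3 | P0 3-5 | idle 5-6 | P2 6-8 | P1 8-11 | P3 11-18 |
Completion: P0=5  P1=11  P2=8  P3=18
Turnaround (C−A): P0=2  P1=4  P2=2  P3=11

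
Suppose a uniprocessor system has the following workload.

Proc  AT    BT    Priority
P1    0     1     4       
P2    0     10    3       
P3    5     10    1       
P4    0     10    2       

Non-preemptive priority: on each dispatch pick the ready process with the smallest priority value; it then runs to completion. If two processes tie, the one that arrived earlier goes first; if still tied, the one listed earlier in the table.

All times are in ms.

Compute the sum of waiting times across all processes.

Gantt: | P4 0-10 | P3 10-20 | P2 20-30 | P1 30-31 |
Completion: P1=31  P2=30  P3=20  P4=10
Waiting = turnaround − burst: P1=30, P2=20, P3=5, P4=0
Total waiting = 30 + 20 + 5 + 0 = 55

55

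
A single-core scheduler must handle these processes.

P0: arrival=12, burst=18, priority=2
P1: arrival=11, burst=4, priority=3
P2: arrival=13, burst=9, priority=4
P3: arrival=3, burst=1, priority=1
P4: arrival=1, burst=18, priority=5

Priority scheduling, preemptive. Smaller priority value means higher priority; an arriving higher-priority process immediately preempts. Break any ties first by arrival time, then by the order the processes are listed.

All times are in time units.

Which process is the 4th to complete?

Schedule: | idle 0-1 | P4 1-3 | P3 3-4 | P4 4-11 | P1 11-12 | P0 12-30 | P1 30-33 | P2 33-42 | P4 42-51 |
Completion: P0=30  P1=33  P2=42  P3=4  P4=51
Turnaround (C−A): P0=18  P1=22  P2=29  P3=1  P4=50
Finish order: P3 → P0 → P1 → P2 → P4

P2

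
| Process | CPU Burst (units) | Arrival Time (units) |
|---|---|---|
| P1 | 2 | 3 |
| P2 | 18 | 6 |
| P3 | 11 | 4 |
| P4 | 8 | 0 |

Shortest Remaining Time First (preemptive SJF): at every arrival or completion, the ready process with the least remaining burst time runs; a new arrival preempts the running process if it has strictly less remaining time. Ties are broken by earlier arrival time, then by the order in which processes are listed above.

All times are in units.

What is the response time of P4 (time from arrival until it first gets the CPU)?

Schedule: | P4 0-3 | P1 3-5 | P4 5-10 | P3 10-21 | P2 21-39 |
Completion: P1=5  P2=39  P3=21  P4=10
Turnaround (C−A): P1=2  P2=33  P3=17  P4=10
Response(P4) = first start − arrival = 0 − 0 = 0

0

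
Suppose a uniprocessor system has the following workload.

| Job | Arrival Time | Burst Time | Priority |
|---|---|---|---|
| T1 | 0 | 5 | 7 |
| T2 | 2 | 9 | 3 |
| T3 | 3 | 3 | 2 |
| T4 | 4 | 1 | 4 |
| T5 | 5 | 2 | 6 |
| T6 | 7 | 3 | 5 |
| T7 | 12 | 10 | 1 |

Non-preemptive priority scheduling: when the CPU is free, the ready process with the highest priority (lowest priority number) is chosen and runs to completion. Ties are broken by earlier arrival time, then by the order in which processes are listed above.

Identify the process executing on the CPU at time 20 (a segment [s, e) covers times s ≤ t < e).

T7

Timeline: | T1 0-5 | T3 5-8 | T2 8-17 | T7 17-27 | T4 27-28 | T6 28-31 | T5 31-33 |
Completion: T1=5  T2=17  T3=8  T4=28  T5=33  T6=31  T7=27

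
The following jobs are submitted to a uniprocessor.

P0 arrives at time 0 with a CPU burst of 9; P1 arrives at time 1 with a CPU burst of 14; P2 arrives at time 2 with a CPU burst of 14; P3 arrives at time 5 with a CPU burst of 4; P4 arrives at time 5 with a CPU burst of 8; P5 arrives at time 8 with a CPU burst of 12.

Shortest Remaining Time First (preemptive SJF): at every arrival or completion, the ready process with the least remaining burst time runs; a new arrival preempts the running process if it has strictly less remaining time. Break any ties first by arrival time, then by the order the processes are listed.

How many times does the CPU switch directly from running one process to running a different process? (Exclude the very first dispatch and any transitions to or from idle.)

5

Schedule: | P0 0-9 | P3 9-13 | P4 13-21 | P5 21-33 | P1 33-47 | P2 47-61 |
Completion: P0=9  P1=47  P2=61  P3=13  P4=21  P5=33
Turnaround (C−A): P0=9  P1=46  P2=59  P3=8  P4=16  P5=25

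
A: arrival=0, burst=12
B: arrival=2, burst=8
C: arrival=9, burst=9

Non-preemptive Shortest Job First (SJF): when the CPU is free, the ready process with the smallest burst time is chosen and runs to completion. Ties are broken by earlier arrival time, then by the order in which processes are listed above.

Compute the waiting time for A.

Gantt: | A 0-12 | B 12-20 | C 20-29 |
Completion: A=12  B=20  C=29
Waiting(A) = turnaround − burst = 12 − 12 = 0

0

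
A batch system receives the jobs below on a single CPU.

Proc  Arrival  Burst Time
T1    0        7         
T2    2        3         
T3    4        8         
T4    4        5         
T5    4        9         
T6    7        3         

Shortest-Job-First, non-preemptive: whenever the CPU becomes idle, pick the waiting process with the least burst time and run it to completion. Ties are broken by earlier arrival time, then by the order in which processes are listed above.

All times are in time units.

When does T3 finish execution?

Gantt: | T1 0-7 | T2 7-10 | T6 10-13 | T4 13-18 | T3 18-26 | T5 26-35 |
Completion: T1=7  T2=10  T3=26  T4=18  T5=35  T6=13
Turnaround (C−A): T1=7  T2=8  T3=22  T4=14  T5=31  T6=6

26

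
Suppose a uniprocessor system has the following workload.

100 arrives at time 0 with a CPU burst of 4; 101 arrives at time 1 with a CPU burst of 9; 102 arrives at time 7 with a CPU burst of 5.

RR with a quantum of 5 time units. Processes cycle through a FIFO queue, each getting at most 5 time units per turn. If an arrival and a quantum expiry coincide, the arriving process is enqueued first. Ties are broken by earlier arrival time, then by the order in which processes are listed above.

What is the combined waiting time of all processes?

10

Timeline: | 100 0-4 | 101 4-9 | 102 9-14 | 101 14-18 |
Completion: 100=4  101=18  102=14
Turnaround (C−A): 100=4  101=17  102=7
Waiting = turnaround − burst: 100=0, 101=8, 102=2
Total waiting = 0 + 8 + 2 = 10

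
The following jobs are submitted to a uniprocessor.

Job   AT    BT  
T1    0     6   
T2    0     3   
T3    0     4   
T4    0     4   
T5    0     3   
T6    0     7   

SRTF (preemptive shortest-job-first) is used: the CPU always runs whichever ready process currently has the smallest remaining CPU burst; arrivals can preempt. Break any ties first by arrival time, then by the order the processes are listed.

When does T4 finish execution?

Schedule: | T2 0-3 | T5 3-6 | T3 6-10 | T4 10-14 | T1 14-20 | T6 20-27 |
Completion: T1=20  T2=3  T3=10  T4=14  T5=6  T6=27

14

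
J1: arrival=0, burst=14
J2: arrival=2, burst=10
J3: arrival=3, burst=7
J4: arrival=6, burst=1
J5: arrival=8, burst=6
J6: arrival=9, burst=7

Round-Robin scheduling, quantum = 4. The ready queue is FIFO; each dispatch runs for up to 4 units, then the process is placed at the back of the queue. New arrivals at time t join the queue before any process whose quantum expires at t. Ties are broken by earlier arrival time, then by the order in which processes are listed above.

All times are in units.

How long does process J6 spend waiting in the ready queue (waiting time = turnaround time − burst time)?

Gantt: | J1 0-4 | J2 4-8 | J3 8-12 | J1 12-16 | J4 16-17 | J5 17-21 | J2 21-25 | J6 25-29 | J3 29-32 | J1 32-36 | J5 36-38 | J2 38-40 | J6 40-43 | J1 43-45 |
Completion: J1=45  J2=40  J3=32  J4=17  J5=38  J6=43
Turnaround (C−A): J1=45  J2=38  J3=29  J4=11  J5=30  J6=34
Waiting(J6) = turnaround − burst = 34 − 7 = 27

27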